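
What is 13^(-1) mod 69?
16

gcd(13, 69) = 1, so the inverse exists.
Extended Euclidean algorithm on (69, 13):
69 = 5 × 13 + 4  ⟹  4 = (1)·69 + (-5)·13
13 = 3 × 4 + 1  ⟹  1 = (-3)·69 + (16)·13
So (16)·13 ≡ 1 (mod 69), i.e. 13^(-1) ≡ 16 (mod 69).
Check: 13 × 16 = 208 ≡ 1 (mod 69)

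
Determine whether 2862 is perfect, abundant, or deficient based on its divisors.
abundant

Proper divisors of 2862: sum = 1 + 2 + 3 + 6 + 9 + 18 + 27 + 53 + 54 + 106 + 159 + 318 + 477 + 954 + 1431 = 3618
Since 3618 > 2862, 2862 is abundant.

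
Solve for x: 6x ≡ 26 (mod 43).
x ≡ 33 (mod 43)

gcd(6, 43) = 1, which divides 26, so solutions exist.
Find 6^(-1) mod 43 by the extended Euclidean algorithm:
43 = 7 × 6 + 1  ⟹  1 = (1)·43 + (-7)·6
So (-7)·6 ≡ 1 (mod 43), i.e. 6^(-1) ≡ -7 ≡ 36 (mod 43).
x ≡ 36 × 26 = 936 ≡ 33 (mod 43).
Check: 6 × 33 = 198 ≡ 26 (mod 43).
Unique solution: x ≡ 33 (mod 43)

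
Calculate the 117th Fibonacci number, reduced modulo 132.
2

Matrix identity: Q^n = [[F_(n+1), F_n], [F_n, F_(n-1)]] with Q = [[1,1],[1,0]].
n = 117 = 1110101₂. Square-and-multiply, entries mod 132:
Q^1 = [[1,1],[1,0]]
Q^3 = (Q^1)²·Q = [[3,2],[2,1]]
Q^7 = (Q^3)²·Q = [[21,13],[13,8]]
Q^14 = (Q^7)² = [[82,113],[113,101]]
Q^29 = (Q^14)²·Q = [[44,89],[89,87]]
Q^58 = (Q^29)² = [[89,43],[43,46]]
Q^117 = (Q^58)²·Q = [[131,2],[2,129]]
F_117 mod 132 = Q^117[0][1] = 2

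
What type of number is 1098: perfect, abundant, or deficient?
abundant

Proper divisors of 1098: sum = 1 + 2 + 3 + 6 + 9 + 18 + 61 + 122 + 183 + 366 + 549 = 1320
Since 1320 > 1098, 1098 is abundant.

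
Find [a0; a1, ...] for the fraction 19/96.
[0; 5, 19]

Euclidean algorithm steps:
19 = 0 × 96 + 19
96 = 5 × 19 + 1
19 = 19 × 1 + 0
Continued fraction: [0; 5, 19]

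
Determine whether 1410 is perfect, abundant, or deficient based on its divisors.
abundant

Proper divisors of 1410: sum = 1 + 2 + 3 + 5 + 6 + 10 + 15 + 30 + 47 + 94 + 141 + 235 + 282 + 470 + 705 = 2046
Since 2046 > 1410, 1410 is abundant.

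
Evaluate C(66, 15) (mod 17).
1

Using Lucas' theorem:
Write n=66 and k=15 in base 17:
n in base 17: [3, 15]
k in base 17: [0, 15]
C(66,15) mod 17 = ∏ C(n_i, k_i) mod 17
Digit binomials (mod 17): C(3,0) = 1; C(15,15) = 1
Product: 1 × 1 = 1 ≡ 1 (mod 17)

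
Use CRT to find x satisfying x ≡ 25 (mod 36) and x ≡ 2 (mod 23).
25

Using Chinese Remainder Theorem:
M = 36 × 23 = 828
M1 = 23, M2 = 36
y1 = 23^(-1) mod 36 = 11
y2 = 36^(-1) mod 23 = 16
x = (25×23×11 + 2×36×16) mod 828 = 25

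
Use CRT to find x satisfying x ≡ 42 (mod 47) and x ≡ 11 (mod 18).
371

Using Chinese Remainder Theorem:
M = 47 × 18 = 846
M1 = 18, M2 = 47
y1 = 18^(-1) mod 47 = 34
y2 = 47^(-1) mod 18 = 5
x = (42×18×34 + 11×47×5) mod 846 = 371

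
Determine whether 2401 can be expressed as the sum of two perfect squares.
0² + 49² (a=0, b=49)

Factorization: 2401 = 7^4
By Fermat: n is sum of two squares iff every prime p ≡ 3 (mod 4) appears to even power.
All primes ≡ 3 (mod 4) appear to even power.
Search a = 0, 1, 2, … for 2401 - a² a perfect square: first hit at a = 0: 2401 - 0 = 2401 = 49².
2401 = 0² + 49² = 0 + 2401 ✓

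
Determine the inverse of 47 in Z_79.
37

gcd(47, 79) = 1, so the inverse exists.
Extended Euclidean algorithm on (79, 47):
79 = 1 × 47 + 32  ⟹  32 = (1)·79 + (-1)·47
47 = 1 × 32 + 15  ⟹  15 = (-1)·79 + (2)·47
32 = 2 × 15 + 2  ⟹  2 = (3)·79 + (-5)·47
15 = 7 × 2 + 1  ⟹  1 = (-22)·79 + (37)·47
So (37)·47 ≡ 1 (mod 79), i.e. 47^(-1) ≡ 37 (mod 79).
Check: 47 × 37 = 1739 ≡ 1 (mod 79)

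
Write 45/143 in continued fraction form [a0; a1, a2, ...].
[0; 3, 5, 1, 1, 1, 2]

Euclidean algorithm steps:
45 = 0 × 143 + 45
143 = 3 × 45 + 8
45 = 5 × 8 + 5
8 = 1 × 5 + 3
5 = 1 × 3 + 2
3 = 1 × 2 + 1
2 = 2 × 1 + 0
Continued fraction: [0; 3, 5, 1, 1, 1, 2]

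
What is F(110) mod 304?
153

Matrix identity: Q^n = [[F_(n+1), F_n], [F_n, F_(n-1)]] with Q = [[1,1],[1,0]].
n = 110 = 1101110₂. Square-and-multiply, entries mod 304:
Q^1 = [[1,1],[1,0]]
Q^3 = (Q^1)²·Q = [[3,2],[2,1]]
Q^6 = (Q^3)² = [[13,8],[8,5]]
Q^13 = (Q^6)²·Q = [[73,233],[233,144]]
Q^27 = (Q^13)²·Q = [[131,34],[34,97]]
Q^55 = (Q^27)²·Q = [[229,77],[77,152]]
Q^110 = (Q^55)² = [[2,153],[153,153]]
F_110 mod 304 = Q^110[0][1] = 153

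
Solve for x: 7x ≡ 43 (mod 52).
x ≡ 21 (mod 52)

gcd(7, 52) = 1, which divides 43, so solutions exist.
Find 7^(-1) mod 52 by the extended Euclidean algorithm:
52 = 7 × 7 + 3  ⟹  3 = (1)·52 + (-7)·7
7 = 2 × 3 + 1  ⟹  1 = (-2)·52 + (15)·7
So (15)·7 ≡ 1 (mod 52), i.e. 7^(-1) ≡ 15 (mod 52).
x ≡ 15 × 43 = 645 ≡ 21 (mod 52).
Check: 7 × 21 = 147 ≡ 43 (mod 52).
Unique solution: x ≡ 21 (mod 52)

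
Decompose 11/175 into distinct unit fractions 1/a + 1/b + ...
1/16 + 1/2800

Greedy algorithm:
11/175: ceiling(175/11) = 16, use 1/16
1/2800: ceiling(2800/1) = 2800, use 1/2800
Result: 11/175 = 1/16 + 1/2800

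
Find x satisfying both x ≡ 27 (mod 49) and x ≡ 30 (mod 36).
174

Using Chinese Remainder Theorem:
M = 49 × 36 = 1764
M1 = 36, M2 = 49
y1 = 36^(-1) mod 49 = 15
y2 = 49^(-1) mod 36 = 25
x = (27×36×15 + 30×49×25) mod 1764 = 174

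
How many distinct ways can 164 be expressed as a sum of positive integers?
156919475295

p(n) counts ways to write n as a sum of positive integers (order ignored).
Euler's pentagonal recurrence: p(k) = p(k-1) + p(k-2) - p(k-5) - p(k-7) + p(k-12) + p(k-15) - ... (offsets j(3j∓1)/2, signs ++--, p(0)=1, p(<0)=0).
DP table for k = 0..163: p(0)=1, p(1)=1, p(2)=2, p(3)=3, p(4)=5, p(5)=7, p(6)=11, p(7)=15, p(8)=22, p(9)=30, p(10)=42, p(11)=56, p(12)=77, p(13)=101, p(14)=135, p(15)=176, p(16)=231, p(17)=297, p(18)=385, p(19)=490, p(20)=627, p(21)=792, p(22)=1002, p(23)=1255, p(24)=1575, p(25)=1958, p(26)=2436, p(27)=3010, p(28)=3718, p(29)=4565, p(30)=5604, p(31)=6842, p(32)=8349, p(33)=10143, p(34)=12310, p(35)=14883, p(36)=17977, p(37)=21637, p(38)=26015, p(39)=31185, p(40)=37338, p(41)=44583, p(42)=53174, p(43)=63261, p(44)=75175, p(45)=89134, p(46)=105558, p(47)=124754, p(48)=147273, p(49)=173525, p(50)=204226, p(51)=239943, p(52)=281589, p(53)=329931, p(54)=386155, p(55)=451276, p(56)=526823, p(57)=614154, p(58)=715220, p(59)=831820, p(60)=966467, p(61)=1121505, p(62)=1300156, p(63)=1505499, p(64)=1741630, p(65)=2012558, p(66)=2323520, p(67)=2679689, p(68)=3087735, p(69)=3554345, p(70)=4087968, p(71)=4697205, p(72)=5392783, p(73)=6185689, p(74)=7089500, p(75)=8118264, p(76)=9289091, p(77)=10619863, p(78)=12132164, p(79)=13848650, p(80)=15796476, p(81)=18004327, p(82)=20506255, p(83)=23338469, p(84)=26543660, p(85)=30167357, p(86)=34262962, p(87)=38887673, p(88)=44108109, p(89)=49995925, p(90)=56634173, p(91)=64112359, p(92)=72533807, p(93)=82010177, p(94)=92669720, p(95)=104651419, p(96)=118114304, p(97)=133230930, p(98)=150198136, p(99)=169229875, p(100)=190569292, p(101)=214481126, p(102)=241265379, p(103)=271248950, p(104)=304801365, p(105)=342325709, p(106)=384276336, p(107)=431149389, p(108)=483502844, p(109)=541946240, p(110)=607163746, p(111)=679903203, p(112)=761002156, p(113)=851376628, p(114)=952050665, p(115)=1064144451, p(116)=1188908248, p(117)=1327710076, p(118)=1482074143, p(119)=1653668665, p(120)=1844349560, p(121)=2056148051, p(122)=2291320912, p(123)=2552338241, p(124)=2841940500, p(125)=3163127352, p(126)=3519222692, p(127)=3913864295, p(128)=4351078600, p(129)=4835271870, p(130)=5371315400, p(131)=5964539504, p(132)=6620830889, p(133)=7346629512, p(134)=8149040695, p(135)=9035836076, p(136)=10015581680, p(137)=11097645016, p(138)=12292341831, p(139)=13610949895, p(140)=15065878135, p(141)=16670689208, p(142)=18440293320, p(143)=20390982757, p(144)=22540654445, p(145)=24908858009, p(146)=27517052599, p(147)=30388671978, p(148)=33549419497, p(149)=37027355200, p(150)=40853235313, p(151)=45060624582, p(152)=49686288421, p(153)=54770336324, p(154)=60356673280, p(155)=66493182097, p(156)=73232243759, p(157)=80630964769, p(158)=88751778802, p(159)=97662728555, p(160)=107438159466, p(161)=118159068427, p(162)=129913904637, p(163)=142798995930.
Final step: p(164) = p(163) + p(162) - p(159) - p(157) + p(152) + p(149) - p(142) - p(138) + p(129) + p(124) - p(113) - p(107) + p(94) + p(87) - p(72) - p(64) + p(47) + p(38) - p(19) - p(9)
= 142798995930 + 129913904637 - 97662728555 - 80630964769 + 49686288421 + 37027355200 - 18440293320 - 12292341831 + 4835271870 + 2841940500 - 851376628 - 431149389 + 92669720 + 38887673 - 5392783 - 1741630 + 124754 + 26015 - 490 - 30
= 156919475295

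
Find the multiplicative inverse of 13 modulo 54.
25

gcd(13, 54) = 1, so the inverse exists.
Extended Euclidean algorithm on (54, 13):
54 = 4 × 13 + 2  ⟹  2 = (1)·54 + (-4)·13
13 = 6 × 2 + 1  ⟹  1 = (-6)·54 + (25)·13
So (25)·13 ≡ 1 (mod 54), i.e. 13^(-1) ≡ 25 (mod 54).
Check: 13 × 25 = 325 ≡ 1 (mod 54)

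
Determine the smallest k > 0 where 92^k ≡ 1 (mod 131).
26

131 is prime, so ord(92) divides φ(131) = 130.
Divisors of 130: 1, 2, 5, 10, 13, 26, 65, 130.
Repeated squaring: 92^1 ≡ 92, 92^2 ≡ 80, 92^4 ≡ 112, 92^8 ≡ 99, 92^16 ≡ 107, 92^32 ≡ 52, 92^64 ≡ 84, 92^128 ≡ 113 (mod 131).
Test 92^d mod 131 for each divisor d in increasing order:
92^1 ≡ 92
92^2 ≡ 80
92^5 = 92^4·92^1 ≡ 86
92^10 = 92^8·92^2 ≡ 60
92^13 = 92^8·92^4·92^1 ≡ 130
92^26 = 92^16·92^8·92^2 ≡ 1  ← first divisor giving 1
The order is 26.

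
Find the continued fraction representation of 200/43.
[4; 1, 1, 1, 6, 2]

Euclidean algorithm steps:
200 = 4 × 43 + 28
43 = 1 × 28 + 15
28 = 1 × 15 + 13
15 = 1 × 13 + 2
13 = 6 × 2 + 1
2 = 2 × 1 + 0
Continued fraction: [4; 1, 1, 1, 6, 2]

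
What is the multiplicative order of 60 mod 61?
2

61 is prime, so ord(60) divides φ(61) = 60.
Divisors of 60: 1, 2, 3, 4, 5, 6, 10, 12, 15, 20, 30, 60.
Repeated squaring: 60^1 ≡ 60, 60^2 ≡ 1, 60^4 ≡ 1, 60^8 ≡ 1, 60^16 ≡ 1, 60^32 ≡ 1 (mod 61).
Test 60^d mod 61 for each divisor d in increasing order:
60^1 ≡ 60
60^2 ≡ 1  ← first divisor giving 1
The order is 2.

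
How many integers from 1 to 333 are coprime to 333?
216

333 = 3^2 × 37
φ(n) = n × ∏(1 - 1/p) for each prime p dividing n
φ(333) = 333 × (1 - 1/3) × (1 - 1/37) = 216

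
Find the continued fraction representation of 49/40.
[1; 4, 2, 4]

Euclidean algorithm steps:
49 = 1 × 40 + 9
40 = 4 × 9 + 4
9 = 2 × 4 + 1
4 = 4 × 1 + 0
Continued fraction: [1; 4, 2, 4]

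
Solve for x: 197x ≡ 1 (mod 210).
113

gcd(197, 210) = 1, so the inverse exists.
Extended Euclidean algorithm on (210, 197):
210 = 1 × 197 + 13  ⟹  13 = (1)·210 + (-1)·197
197 = 15 × 13 + 2  ⟹  2 = (-15)·210 + (16)·197
13 = 6 × 2 + 1  ⟹  1 = (91)·210 + (-97)·197
So (-97)·197 ≡ 1 (mod 210), i.e. 197^(-1) ≡ -97 ≡ 113 (mod 210).
Check: 197 × 113 = 22261 ≡ 1 (mod 210)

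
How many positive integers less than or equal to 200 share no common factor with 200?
80

200 = 2^3 × 5^2
φ(n) = n × ∏(1 - 1/p) for each prime p dividing n
φ(200) = 200 × (1 - 1/2) × (1 - 1/5) = 80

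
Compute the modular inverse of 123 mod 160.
147

gcd(123, 160) = 1, so the inverse exists.
Extended Euclidean algorithm on (160, 123):
160 = 1 × 123 + 37  ⟹  37 = (1)·160 + (-1)·123
123 = 3 × 37 + 12  ⟹  12 = (-3)·160 + (4)·123
37 = 3 × 12 + 1  ⟹  1 = (10)·160 + (-13)·123
So (-13)·123 ≡ 1 (mod 160), i.e. 123^(-1) ≡ -13 ≡ 147 (mod 160).
Check: 123 × 147 = 18081 ≡ 1 (mod 160)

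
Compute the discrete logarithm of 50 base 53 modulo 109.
77

Baby-step giant-step with step n = ⌈√109⌉ = 11.
Baby steps 53^j mod 109 (j:value) for j=0..10: 0:1, 1:53, 2:84, 3:92, 4:80, 5:98, 6:71, 7:57, 8:78, 9:101, 10:12.
Giant-step multiplier: 53^(-11) ≡ 53^(108-11) = 53^97 ≡ 6 (mod 109).
Giant steps γ_i = 50·6^i mod 109: γ_0=50, γ_1=82, γ_2=56, γ_3=9, γ_4=54, γ_5=106, γ_6=91, γ_7=1 (in table at j=0).
x = i·n + j = 7·11 + 0 = 77.
Check: 53^77 ≡ 50 (mod 109).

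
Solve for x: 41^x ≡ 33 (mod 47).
11

Baby-step giant-step with step n = ⌈√47⌉ = 7.
Baby steps 41^j mod 47 (j:value) for j=0..6: 0:1, 1:41, 2:36, 3:19, 4:27, 5:26, 6:32.
Giant-step multiplier: 41^(-7) ≡ 41^(46-7) = 41^39 ≡ 35 (mod 47).
Giant steps γ_i = 33·35^i mod 47: γ_0=33, γ_1=27 (in table at j=4).
x = i·n + j = 1·7 + 4 = 11.
Check: 41^11 ≡ 33 (mod 47).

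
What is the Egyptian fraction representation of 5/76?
1/16 + 1/304

Greedy algorithm:
5/76: ceiling(76/5) = 16, use 1/16
1/304: ceiling(304/1) = 304, use 1/304
Result: 5/76 = 1/16 + 1/304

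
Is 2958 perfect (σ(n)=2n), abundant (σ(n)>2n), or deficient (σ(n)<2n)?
abundant

Proper divisors of 2958: sum = 1 + 2 + 3 + 6 + 17 + 29 + 34 + 51 + 58 + 87 + 102 + 174 + 493 + 986 + 1479 = 3522
Since 3522 > 2958, 2958 is abundant.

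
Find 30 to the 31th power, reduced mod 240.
0

Repeated squaring. Binary of 31 = 11111.
30^1 ≡ 30 (mod 240); 30^2 ≡ 180 (mod 240); 30^4 ≡ 0 (mod 240); 30^8 ≡ 0 (mod 240); 30^16 ≡ 0 (mod 240)
30^31 = 30^1 × 30^2 × 30^4 × 30^8 × 30^16 ≡ 0 (mod 240)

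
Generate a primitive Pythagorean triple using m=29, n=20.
(441, 1160, 1241)

Euclid's formula: a = m² - n², b = 2mn, c = m² + n²
m = 29, n = 20
a = 29² - 20² = 841 - 400 = 441
b = 2 × 29 × 20 = 1160
c = 29² + 20² = 841 + 400 = 1241
Verification: 441² + 1160² = 194481 + 1345600 = 1540081 = 1241² ✓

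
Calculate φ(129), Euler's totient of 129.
84

129 = 3 × 43
φ(n) = n × ∏(1 - 1/p) for each prime p dividing n
φ(129) = 129 × (1 - 1/3) × (1 - 1/43) = 84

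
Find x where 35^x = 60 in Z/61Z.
30

Baby-step giant-step with step n = ⌈√61⌉ = 8.
Baby steps 35^j mod 61 (j:value) for j=0..7: 0:1, 1:35, 2:5, 3:53, 4:25, 5:21, 6:3, 7:44.
Giant-step multiplier: 35^(-8) ≡ 35^(60-8) = 35^52 ≡ 57 (mod 61).
Giant steps γ_i = 60·57^i mod 61: γ_0=60, γ_1=4, γ_2=45, γ_3=3 (in table at j=6).
x = i·n + j = 3·8 + 6 = 30.
Check: 35^30 ≡ 60 (mod 61).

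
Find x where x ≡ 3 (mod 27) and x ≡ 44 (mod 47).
138

Using Chinese Remainder Theorem:
M = 27 × 47 = 1269
M1 = 47, M2 = 27
y1 = 47^(-1) mod 27 = 23
y2 = 27^(-1) mod 47 = 7
x = (3×47×23 + 44×27×7) mod 1269 = 138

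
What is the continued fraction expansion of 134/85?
[1; 1, 1, 2, 1, 3, 3]

Euclidean algorithm steps:
134 = 1 × 85 + 49
85 = 1 × 49 + 36
49 = 1 × 36 + 13
36 = 2 × 13 + 10
13 = 1 × 10 + 3
10 = 3 × 3 + 1
3 = 3 × 1 + 0
Continued fraction: [1; 1, 1, 2, 1, 3, 3]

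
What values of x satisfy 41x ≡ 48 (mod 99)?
x ≡ 6 (mod 99)

gcd(41, 99) = 1, which divides 48, so solutions exist.
Find 41^(-1) mod 99 by the extended Euclidean algorithm:
99 = 2 × 41 + 17  ⟹  17 = (1)·99 + (-2)·41
41 = 2 × 17 + 7  ⟹  7 = (-2)·99 + (5)·41
17 = 2 × 7 + 3  ⟹  3 = (5)·99 + (-12)·41
7 = 2 × 3 + 1  ⟹  1 = (-12)·99 + (29)·41
So (29)·41 ≡ 1 (mod 99), i.e. 41^(-1) ≡ 29 (mod 99).
x ≡ 29 × 48 = 1392 ≡ 6 (mod 99).
Check: 41 × 6 = 246 ≡ 48 (mod 99).
Unique solution: x ≡ 6 (mod 99)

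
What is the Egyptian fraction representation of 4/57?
1/15 + 1/285

Greedy algorithm:
4/57: ceiling(57/4) = 15, use 1/15
1/285: ceiling(285/1) = 285, use 1/285
Result: 4/57 = 1/15 + 1/285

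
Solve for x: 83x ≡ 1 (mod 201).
155

gcd(83, 201) = 1, so the inverse exists.
Extended Euclidean algorithm on (201, 83):
201 = 2 × 83 + 35  ⟹  35 = (1)·201 + (-2)·83
83 = 2 × 35 + 13  ⟹  13 = (-2)·201 + (5)·83
35 = 2 × 13 + 9  ⟹  9 = (5)·201 + (-12)·83
13 = 1 × 9 + 4  ⟹  4 = (-7)·201 + (17)·83
9 = 2 × 4 + 1  ⟹  1 = (19)·201 + (-46)·83
So (-46)·83 ≡ 1 (mod 201), i.e. 83^(-1) ≡ -46 ≡ 155 (mod 201).
Check: 83 × 155 = 12865 ≡ 1 (mod 201)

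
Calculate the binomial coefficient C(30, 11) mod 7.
0

Using Lucas' theorem:
Write n=30 and k=11 in base 7:
n in base 7: [4, 2]
k in base 7: [1, 4]
C(30,11) mod 7 = ∏ C(n_i, k_i) mod 7
Digit binomials (mod 7): C(4,1) = 4; C(2,4) = 0 (k_i > n_i)
Product: 4 × 0 = 0 ≡ 0 (mod 7)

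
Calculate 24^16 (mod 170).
86

Repeated squaring. Binary of 16 = 10000.
24^1 ≡ 24 (mod 170); 24^2 ≡ 66 (mod 170); 24^4 ≡ 106 (mod 170); 24^8 ≡ 16 (mod 170); 24^16 ≡ 86 (mod 170)
24^16 = 24^16 ≡ 86 (mod 170)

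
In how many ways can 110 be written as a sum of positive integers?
607163746

p(n) counts ways to write n as a sum of positive integers (order ignored).
Euler's pentagonal recurrence: p(k) = p(k-1) + p(k-2) - p(k-5) - p(k-7) + p(k-12) + p(k-15) - ... (offsets j(3j∓1)/2, signs ++--, p(0)=1, p(<0)=0).
DP table for k = 0..109: p(0)=1, p(1)=1, p(2)=2, p(3)=3, p(4)=5, p(5)=7, p(6)=11, p(7)=15, p(8)=22, p(9)=30, p(10)=42, p(11)=56, p(12)=77, p(13)=101, p(14)=135, p(15)=176, p(16)=231, p(17)=297, p(18)=385, p(19)=490, p(20)=627, p(21)=792, p(22)=1002, p(23)=1255, p(24)=1575, p(25)=1958, p(26)=2436, p(27)=3010, p(28)=3718, p(29)=4565, p(30)=5604, p(31)=6842, p(32)=8349, p(33)=10143, p(34)=12310, p(35)=14883, p(36)=17977, p(37)=21637, p(38)=26015, p(39)=31185, p(40)=37338, p(41)=44583, p(42)=53174, p(43)=63261, p(44)=75175, p(45)=89134, p(46)=105558, p(47)=124754, p(48)=147273, p(49)=173525, p(50)=204226, p(51)=239943, p(52)=281589, p(53)=329931, p(54)=386155, p(55)=451276, p(56)=526823, p(57)=614154, p(58)=715220, p(59)=831820, p(60)=966467, p(61)=1121505, p(62)=1300156, p(63)=1505499, p(64)=1741630, p(65)=2012558, p(66)=2323520, p(67)=2679689, p(68)=3087735, p(69)=3554345, p(70)=4087968, p(71)=4697205, p(72)=5392783, p(73)=6185689, p(74)=7089500, p(75)=8118264, p(76)=9289091, p(77)=10619863, p(78)=12132164, p(79)=13848650, p(80)=15796476, p(81)=18004327, p(82)=20506255, p(83)=23338469, p(84)=26543660, p(85)=30167357, p(86)=34262962, p(87)=38887673, p(88)=44108109, p(89)=49995925, p(90)=56634173, p(91)=64112359, p(92)=72533807, p(93)=82010177, p(94)=92669720, p(95)=104651419, p(96)=118114304, p(97)=133230930, p(98)=150198136, p(99)=169229875, p(100)=190569292, p(101)=214481126, p(102)=241265379, p(103)=271248950, p(104)=304801365, p(105)=342325709, p(106)=384276336, p(107)=431149389, p(108)=483502844, p(109)=541946240.
Final step: p(110) = p(109) + p(108) - p(105) - p(103) + p(98) + p(95) - p(88) - p(84) + p(75) + p(70) - p(59) - p(53) + p(40) + p(33) - p(18) - p(10)
= 541946240 + 483502844 - 342325709 - 271248950 + 150198136 + 104651419 - 44108109 - 26543660 + 8118264 + 4087968 - 831820 - 329931 + 37338 + 10143 - 385 - 42
= 607163746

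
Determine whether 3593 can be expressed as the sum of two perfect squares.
28² + 53² (a=28, b=53)

Factorization: 3593 = 3593
By Fermat: n is sum of two squares iff every prime p ≡ 3 (mod 4) appears to even power.
All primes ≡ 3 (mod 4) appear to even power.
Search a = 0, 1, 2, … for 3593 - a² a perfect square: first hit at a = 28: 3593 - 784 = 2809 = 53².
3593 = 28² + 53² = 784 + 2809 ✓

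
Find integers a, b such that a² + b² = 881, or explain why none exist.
16² + 25² (a=16, b=25)

Factorization: 881 = 881
By Fermat: n is sum of two squares iff every prime p ≡ 3 (mod 4) appears to even power.
All primes ≡ 3 (mod 4) appear to even power.
Search a = 0, 1, 2, … for 881 - a² a perfect square: first hit at a = 16: 881 - 256 = 625 = 25².
881 = 16² + 25² = 256 + 625 ✓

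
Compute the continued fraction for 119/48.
[2; 2, 11, 2]

Euclidean algorithm steps:
119 = 2 × 48 + 23
48 = 2 × 23 + 2
23 = 11 × 2 + 1
2 = 2 × 1 + 0
Continued fraction: [2; 2, 11, 2]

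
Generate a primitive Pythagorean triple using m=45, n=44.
(89, 3960, 3961)

Euclid's formula: a = m² - n², b = 2mn, c = m² + n²
m = 45, n = 44
a = 45² - 44² = 2025 - 1936 = 89
b = 2 × 45 × 44 = 3960
c = 45² + 44² = 2025 + 1936 = 3961
Verification: 89² + 3960² = 7921 + 15681600 = 15689521 = 3961² ✓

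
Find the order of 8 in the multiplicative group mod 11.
10

11 is prime, so ord(8) divides φ(11) = 10.
Divisors of 10: 1, 2, 5, 10.
Repeated squaring: 8^1 ≡ 8, 8^2 ≡ 9, 8^4 ≡ 4, 8^8 ≡ 5 (mod 11).
Test 8^d mod 11 for each divisor d in increasing order:
8^1 ≡ 8
8^2 ≡ 9
8^5 = 8^4·8^1 ≡ 10
8^10 = 8^8·8^2 ≡ 1  ← first divisor giving 1
The order is 10.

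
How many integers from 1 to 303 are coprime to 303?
200

303 = 3 × 101
φ(n) = n × ∏(1 - 1/p) for each prime p dividing n
φ(303) = 303 × (1 - 1/3) × (1 - 1/101) = 200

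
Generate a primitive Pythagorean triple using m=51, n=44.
(665, 4488, 4537)

Euclid's formula: a = m² - n², b = 2mn, c = m² + n²
m = 51, n = 44
a = 51² - 44² = 2601 - 1936 = 665
b = 2 × 51 × 44 = 4488
c = 51² + 44² = 2601 + 1936 = 4537
Verification: 665² + 4488² = 442225 + 20142144 = 20584369 = 4537² ✓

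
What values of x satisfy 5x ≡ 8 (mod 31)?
x ≡ 14 (mod 31)

gcd(5, 31) = 1, which divides 8, so solutions exist.
Find 5^(-1) mod 31 by the extended Euclidean algorithm:
31 = 6 × 5 + 1  ⟹  1 = (1)·31 + (-6)·5
So (-6)·5 ≡ 1 (mod 31), i.e. 5^(-1) ≡ -6 ≡ 25 (mod 31).
x ≡ 25 × 8 = 200 ≡ 14 (mod 31).
Check: 5 × 14 = 70 ≡ 8 (mod 31).
Unique solution: x ≡ 14 (mod 31)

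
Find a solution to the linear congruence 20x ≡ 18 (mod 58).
x ≡ 27 (mod 29)

gcd(20, 58) = 2, which divides 18, so solutions exist.
Divide through by 2: 10x ≡ 9 (mod 29).
Find 10^(-1) mod 29 by the extended Euclidean algorithm:
29 = 2 × 10 + 9  ⟹  9 = (1)·29 + (-2)·10
10 = 1 × 9 + 1  ⟹  1 = (-1)·29 + (3)·10
So (3)·10 ≡ 1 (mod 29), i.e. 10^(-1) ≡ 3 (mod 29).
x ≡ 3 × 9 = 27 ≡ 27 (mod 29).
Check: 20 × 27 = 540 ≡ 18 (mod 58).
x ≡ 27 (mod 29), giving 2 solutions mod 58.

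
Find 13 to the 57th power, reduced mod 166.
79

Repeated squaring. Binary of 57 = 111001.
13^1 ≡ 13 (mod 166); 13^2 ≡ 3 (mod 166); 13^4 ≡ 9 (mod 166); 13^8 ≡ 81 (mod 166); 13^16 ≡ 87 (mod 166); 13^32 ≡ 99 (mod 166)
13^57 = 13^1 × 13^8 × 13^16 × 13^32 ≡ 79 (mod 166)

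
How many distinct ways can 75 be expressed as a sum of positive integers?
8118264

p(n) counts ways to write n as a sum of positive integers (order ignored).
Euler's pentagonal recurrence: p(k) = p(k-1) + p(k-2) - p(k-5) - p(k-7) + p(k-12) + p(k-15) - ... (offsets j(3j∓1)/2, signs ++--, p(0)=1, p(<0)=0).
DP table for k = 0..74: p(0)=1, p(1)=1, p(2)=2, p(3)=3, p(4)=5, p(5)=7, p(6)=11, p(7)=15, p(8)=22, p(9)=30, p(10)=42, p(11)=56, p(12)=77, p(13)=101, p(14)=135, p(15)=176, p(16)=231, p(17)=297, p(18)=385, p(19)=490, p(20)=627, p(21)=792, p(22)=1002, p(23)=1255, p(24)=1575, p(25)=1958, p(26)=2436, p(27)=3010, p(28)=3718, p(29)=4565, p(30)=5604, p(31)=6842, p(32)=8349, p(33)=10143, p(34)=12310, p(35)=14883, p(36)=17977, p(37)=21637, p(38)=26015, p(39)=31185, p(40)=37338, p(41)=44583, p(42)=53174, p(43)=63261, p(44)=75175, p(45)=89134, p(46)=105558, p(47)=124754, p(48)=147273, p(49)=173525, p(50)=204226, p(51)=239943, p(52)=281589, p(53)=329931, p(54)=386155, p(55)=451276, p(56)=526823, p(57)=614154, p(58)=715220, p(59)=831820, p(60)=966467, p(61)=1121505, p(62)=1300156, p(63)=1505499, p(64)=1741630, p(65)=2012558, p(66)=2323520, p(67)=2679689, p(68)=3087735, p(69)=3554345, p(70)=4087968, p(71)=4697205, p(72)=5392783, p(73)=6185689, p(74)=7089500.
Final step: p(75) = p(74) + p(73) - p(70) - p(68) + p(63) + p(60) - p(53) - p(49) + p(40) + p(35) - p(24) - p(18) + p(5)
= 7089500 + 6185689 - 4087968 - 3087735 + 1505499 + 966467 - 329931 - 173525 + 37338 + 14883 - 1575 - 385 + 7
= 8118264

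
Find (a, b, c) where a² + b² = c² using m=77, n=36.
(4633, 5544, 7225)

Euclid's formula: a = m² - n², b = 2mn, c = m² + n²
m = 77, n = 36
a = 77² - 36² = 5929 - 1296 = 4633
b = 2 × 77 × 36 = 5544
c = 77² + 36² = 5929 + 1296 = 7225
Verification: 4633² + 5544² = 21464689 + 30735936 = 52200625 = 7225² ✓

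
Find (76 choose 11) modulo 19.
0

Using Lucas' theorem:
Write n=76 and k=11 in base 19:
n in base 19: [4, 0]
k in base 19: [0, 11]
C(76,11) mod 19 = ∏ C(n_i, k_i) mod 19
Digit binomials (mod 19): C(4,0) = 1; C(0,11) = 0 (k_i > n_i)
Product: 1 × 0 = 0 ≡ 0 (mod 19)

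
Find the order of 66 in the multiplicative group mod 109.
9

109 is prime, so ord(66) divides φ(109) = 108.
Divisors of 108: 1, 2, 3, 4, 6, 9, 12, 18, 27, 36, 54, 108.
Repeated squaring: 66^1 ≡ 66, 66^2 ≡ 105, 66^4 ≡ 16, 66^8 ≡ 38, 66^16 ≡ 27, 66^32 ≡ 75, 66^64 ≡ 66 (mod 109).
Test 66^d mod 109 for each divisor d in increasing order:
66^1 ≡ 66
66^2 ≡ 105
66^3 = 66^2·66^1 ≡ 63
66^4 ≡ 16
66^6 = 66^4·66^2 ≡ 45
66^9 = 66^8·66^1 ≡ 1  ← first divisor giving 1
The order is 9.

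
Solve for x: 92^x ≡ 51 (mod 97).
15

Baby-step giant-step with step n = ⌈√97⌉ = 10.
Baby steps 92^j mod 97 (j:value) for j=0..9: 0:1, 1:92, 2:25, 3:69, 4:43, 5:76, 6:8, 7:57, 8:6, 9:67.
Giant-step multiplier: 92^(-10) ≡ 92^(96-10) = 92^86 ≡ 11 (mod 97).
Giant steps γ_i = 51·11^i mod 97: γ_0=51, γ_1=76 (in table at j=5).
x = i·n + j = 1·10 + 5 = 15.
Check: 92^15 ≡ 51 (mod 97).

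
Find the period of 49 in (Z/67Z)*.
33

67 is prime, so ord(49) divides φ(67) = 66.
Divisors of 66: 1, 2, 3, 6, 11, 22, 33, 66.
Repeated squaring: 49^1 ≡ 49, 49^2 ≡ 56, 49^4 ≡ 54, 49^8 ≡ 35, 49^16 ≡ 19, 49^32 ≡ 26, 49^64 ≡ 6 (mod 67).
Test 49^d mod 67 for each divisor d in increasing order:
49^1 ≡ 49
49^2 ≡ 56
49^3 = 49^2·49^1 ≡ 64
49^6 = 49^4·49^2 ≡ 9
49^11 = 49^8·49^2·49^1 ≡ 29
49^22 = 49^16·49^4·49^2 ≡ 37
49^33 = 49^32·49^1 ≡ 1  ← first divisor giving 1
The order is 33.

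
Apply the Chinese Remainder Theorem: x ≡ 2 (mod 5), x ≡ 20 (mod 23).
112

Using Chinese Remainder Theorem:
M = 5 × 23 = 115
M1 = 23, M2 = 5
y1 = 23^(-1) mod 5 = 2
y2 = 5^(-1) mod 23 = 14
x = (2×23×2 + 20×5×14) mod 115 = 112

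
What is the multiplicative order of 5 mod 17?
16

17 is prime, so ord(5) divides φ(17) = 16.
Divisors of 16: 1, 2, 4, 8, 16.
Repeated squaring: 5^1 ≡ 5, 5^2 ≡ 8, 5^4 ≡ 13, 5^8 ≡ 16, 5^16 ≡ 1 (mod 17).
Test 5^d mod 17 for each divisor d in increasing order:
5^1 ≡ 5
5^2 ≡ 8
5^4 ≡ 13
5^8 ≡ 16
5^16 ≡ 1  ← first divisor giving 1
The order is 16.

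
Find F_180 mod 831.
696

Matrix identity: Q^n = [[F_(n+1), F_n], [F_n, F_(n-1)]] with Q = [[1,1],[1,0]].
n = 180 = 10110100₂. Square-and-multiply, entries mod 831:
Q^1 = [[1,1],[1,0]]
Q^2 = (Q^1)² = [[2,1],[1,1]]
Q^5 = (Q^2)²·Q = [[8,5],[5,3]]
Q^11 = (Q^5)²·Q = [[144,89],[89,55]]
Q^22 = (Q^11)² = [[403,260],[260,143]]
Q^45 = (Q^22)²·Q = [[512,653],[653,690]]
Q^90 = (Q^45)² = [[485,442],[442,43]]
Q^180 = (Q^90)² = [[131,696],[696,266]]
F_180 mod 831 = Q^180[0][1] = 696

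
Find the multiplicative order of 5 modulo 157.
156

157 is prime, so ord(5) divides φ(157) = 156.
Divisors of 156: 1, 2, 3, 4, 6, 12, 13, 26, 39, 52, 78, 156.
Repeated squaring: 5^1 ≡ 5, 5^2 ≡ 25, 5^4 ≡ 154, 5^8 ≡ 9, 5^16 ≡ 81, 5^32 ≡ 124, 5^64 ≡ 147, 5^128 ≡ 100 (mod 157).
Test 5^d mod 157 for each divisor d in increasing order:
5^1 ≡ 5
5^2 ≡ 25
5^3 = 5^2·5^1 ≡ 125
5^4 ≡ 154
5^6 = 5^4·5^2 ≡ 82
5^12 = 5^8·5^4 ≡ 130
5^13 = 5^8·5^4·5^1 ≡ 22
5^26 = 5^16·5^8·5^2 ≡ 13
5^39 = 5^32·5^4·5^2·5^1 ≡ 129
5^52 = 5^32·5^16·5^4 ≡ 12
5^78 = 5^64·5^8·5^4·5^2 ≡ 156
5^156 = 5^128·5^16·5^8·5^4 ≡ 1  ← first divisor giving 1
The order is 156.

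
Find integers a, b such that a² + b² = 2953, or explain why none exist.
12² + 53² (a=12, b=53)

Factorization: 2953 = 2953
By Fermat: n is sum of two squares iff every prime p ≡ 3 (mod 4) appears to even power.
All primes ≡ 3 (mod 4) appear to even power.
Search a = 0, 1, 2, … for 2953 - a² a perfect square: first hit at a = 12: 2953 - 144 = 2809 = 53².
2953 = 12² + 53² = 144 + 2809 ✓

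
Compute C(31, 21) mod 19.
9

Using Lucas' theorem:
Write n=31 and k=21 in base 19:
n in base 19: [1, 12]
k in base 19: [1, 2]
C(31,21) mod 19 = ∏ C(n_i, k_i) mod 19
Digit binomials (mod 19): C(1,1) = 1; C(12,2) = 66 ≡ 9
Product: 1 × 9 = 9 ≡ 9 (mod 19)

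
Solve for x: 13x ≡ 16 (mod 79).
x ≡ 62 (mod 79)

gcd(13, 79) = 1, which divides 16, so solutions exist.
Find 13^(-1) mod 79 by the extended Euclidean algorithm:
79 = 6 × 13 + 1  ⟹  1 = (1)·79 + (-6)·13
So (-6)·13 ≡ 1 (mod 79), i.e. 13^(-1) ≡ -6 ≡ 73 (mod 79).
x ≡ 73 × 16 = 1168 ≡ 62 (mod 79).
Check: 13 × 62 = 806 ≡ 16 (mod 79).
Unique solution: x ≡ 62 (mod 79)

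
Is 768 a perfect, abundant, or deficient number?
abundant

Proper divisors of 768: sum = 1 + 2 + 3 + 4 + 6 + 8 + 12 + 16 + ... + 128 + 192 + 256 + 384 (17 divisors) = 1276
Since 1276 > 768, 768 is abundant.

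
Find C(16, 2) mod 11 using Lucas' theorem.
10

Using Lucas' theorem:
Write n=16 and k=2 in base 11:
n in base 11: [1, 5]
k in base 11: [0, 2]
C(16,2) mod 11 = ∏ C(n_i, k_i) mod 11
Digit binomials (mod 11): C(1,0) = 1; C(5,2) = 10
Product: 1 × 10 = 10 ≡ 10 (mod 11)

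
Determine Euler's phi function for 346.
172

346 = 2 × 173
φ(n) = n × ∏(1 - 1/p) for each prime p dividing n
φ(346) = 346 × (1 - 1/2) × (1 - 1/173) = 172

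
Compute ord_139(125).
23

139 is prime, so ord(125) divides φ(139) = 138.
Divisors of 138: 1, 2, 3, 6, 23, 46, 69, 138.
Repeated squaring: 125^1 ≡ 125, 125^2 ≡ 57, 125^4 ≡ 52, 125^8 ≡ 63, 125^16 ≡ 77, 125^32 ≡ 91, 125^64 ≡ 80, 125^128 ≡ 6 (mod 139).
Test 125^d mod 139 for each divisor d in increasing order:
125^1 ≡ 125
125^2 ≡ 57
125^3 = 125^2·125^1 ≡ 36
125^6 = 125^4·125^2 ≡ 45
125^23 = 125^16·125^4·125^2·125^1 ≡ 1  ← first divisor giving 1
The order is 23.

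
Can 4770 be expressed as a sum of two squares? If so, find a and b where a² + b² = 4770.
3² + 69² (a=3, b=69)

Factorization: 4770 = 2 × 3^2 × 5 × 53
By Fermat: n is sum of two squares iff every prime p ≡ 3 (mod 4) appears to even power.
All primes ≡ 3 (mod 4) appear to even power.
Search a = 0, 1, 2, … for 4770 - a² a perfect square: first hit at a = 3: 4770 - 9 = 4761 = 69².
4770 = 3² + 69² = 9 + 4761 ✓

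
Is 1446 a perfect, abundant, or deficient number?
abundant

Proper divisors of 1446: sum = 1 + 2 + 3 + 6 + 241 + 482 + 723 = 1458
Since 1458 > 1446, 1446 is abundant.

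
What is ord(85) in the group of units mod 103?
102

103 is prime, so ord(85) divides φ(103) = 102.
Divisors of 102: 1, 2, 3, 6, 17, 34, 51, 102.
Repeated squaring: 85^1 ≡ 85, 85^2 ≡ 15, 85^4 ≡ 19, 85^8 ≡ 52, 85^16 ≡ 26, 85^32 ≡ 58, 85^64 ≡ 68 (mod 103).
Test 85^d mod 103 for each divisor d in increasing order:
85^1 ≡ 85
85^2 ≡ 15
85^3 = 85^2·85^1 ≡ 39
85^6 = 85^4·85^2 ≡ 79
85^17 = 85^16·85^1 ≡ 47
85^34 = 85^32·85^2 ≡ 46
85^51 = 85^32·85^16·85^2·85^1 ≡ 102
85^102 = 85^64·85^32·85^4·85^2 ≡ 1  ← first divisor giving 1
The order is 102.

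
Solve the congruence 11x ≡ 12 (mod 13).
x ≡ 7 (mod 13)

gcd(11, 13) = 1, which divides 12, so solutions exist.
Find 11^(-1) mod 13 by the extended Euclidean algorithm:
13 = 1 × 11 + 2  ⟹  2 = (1)·13 + (-1)·11
11 = 5 × 2 + 1  ⟹  1 = (-5)·13 + (6)·11
So (6)·11 ≡ 1 (mod 13), i.e. 11^(-1) ≡ 6 (mod 13).
x ≡ 6 × 12 = 72 ≡ 7 (mod 13).
Check: 11 × 7 = 77 ≡ 12 (mod 13).
Unique solution: x ≡ 7 (mod 13)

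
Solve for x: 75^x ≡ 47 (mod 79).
61

Baby-step giant-step with step n = ⌈√79⌉ = 9.
Baby steps 75^j mod 79 (j:value) for j=0..8: 0:1, 1:75, 2:16, 3:15, 4:19, 5:3, 6:67, 7:48, 8:45.
Giant-step multiplier: 75^(-9) ≡ 75^(78-9) = 75^69 ≡ 61 (mod 79).
Giant steps γ_i = 47·61^i mod 79: γ_0=47, γ_1=23, γ_2=60, γ_3=26, γ_4=6, γ_5=50, γ_6=48 (in table at j=7).
x = i·n + j = 6·9 + 7 = 61.
Check: 75^61 ≡ 47 (mod 79).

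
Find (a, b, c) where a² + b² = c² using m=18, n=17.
(35, 612, 613)

Euclid's formula: a = m² - n², b = 2mn, c = m² + n²
m = 18, n = 17
a = 18² - 17² = 324 - 289 = 35
b = 2 × 18 × 17 = 612
c = 18² + 17² = 324 + 289 = 613
Verification: 35² + 612² = 1225 + 374544 = 375769 = 613² ✓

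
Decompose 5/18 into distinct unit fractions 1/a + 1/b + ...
1/4 + 1/36

Greedy algorithm:
5/18: ceiling(18/5) = 4, use 1/4
1/36: ceiling(36/1) = 36, use 1/36
Result: 5/18 = 1/4 + 1/36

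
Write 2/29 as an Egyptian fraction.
1/15 + 1/435

Greedy algorithm:
2/29: ceiling(29/2) = 15, use 1/15
1/435: ceiling(435/1) = 435, use 1/435
Result: 2/29 = 1/15 + 1/435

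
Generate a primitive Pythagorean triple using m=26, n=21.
(235, 1092, 1117)

Euclid's formula: a = m² - n², b = 2mn, c = m² + n²
m = 26, n = 21
a = 26² - 21² = 676 - 441 = 235
b = 2 × 26 × 21 = 1092
c = 26² + 21² = 676 + 441 = 1117
Verification: 235² + 1092² = 55225 + 1192464 = 1247689 = 1117² ✓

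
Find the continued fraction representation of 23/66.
[0; 2, 1, 6, 1, 2]

Euclidean algorithm steps:
23 = 0 × 66 + 23
66 = 2 × 23 + 20
23 = 1 × 20 + 3
20 = 6 × 3 + 2
3 = 1 × 2 + 1
2 = 2 × 1 + 0
Continued fraction: [0; 2, 1, 6, 1, 2]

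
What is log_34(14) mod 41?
35

Baby-step giant-step with step n = ⌈√41⌉ = 7.
Baby steps 34^j mod 41 (j:value) for j=0..6: 0:1, 1:34, 2:8, 3:26, 4:23, 5:3, 6:20.
Giant-step multiplier: 34^(-7) ≡ 34^(40-7) = 34^33 ≡ 12 (mod 41).
Giant steps γ_i = 14·12^i mod 41: γ_0=14, γ_1=4, γ_2=7, γ_3=2, γ_4=24, γ_5=1 (in table at j=0).
x = i·n + j = 5·7 + 0 = 35.
Check: 34^35 ≡ 14 (mod 41).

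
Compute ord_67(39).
33

67 is prime, so ord(39) divides φ(67) = 66.
Divisors of 66: 1, 2, 3, 6, 11, 22, 33, 66.
Repeated squaring: 39^1 ≡ 39, 39^2 ≡ 47, 39^4 ≡ 65, 39^8 ≡ 4, 39^16 ≡ 16, 39^32 ≡ 55, 39^64 ≡ 10 (mod 67).
Test 39^d mod 67 for each divisor d in increasing order:
39^1 ≡ 39
39^2 ≡ 47
39^3 = 39^2·39^1 ≡ 24
39^6 = 39^4·39^2 ≡ 40
39^11 = 39^8·39^2·39^1 ≡ 29
39^22 = 39^16·39^4·39^2 ≡ 37
39^33 = 39^32·39^1 ≡ 1  ← first divisor giving 1
The order is 33.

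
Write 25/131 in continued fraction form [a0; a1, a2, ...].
[0; 5, 4, 6]

Euclidean algorithm steps:
25 = 0 × 131 + 25
131 = 5 × 25 + 6
25 = 4 × 6 + 1
6 = 6 × 1 + 0
Continued fraction: [0; 5, 4, 6]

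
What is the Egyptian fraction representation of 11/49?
1/5 + 1/41 + 1/10045

Greedy algorithm:
11/49: ceiling(49/11) = 5, use 1/5
6/245: ceiling(245/6) = 41, use 1/41
1/10045: ceiling(10045/1) = 10045, use 1/10045
Result: 11/49 = 1/5 + 1/41 + 1/10045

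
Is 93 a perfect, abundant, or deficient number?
deficient

Proper divisors of 93: sum = 1 + 3 + 31 = 35
Since 35 < 93, 93 is deficient.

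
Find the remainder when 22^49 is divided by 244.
16

Repeated squaring. Binary of 49 = 110001.
22^1 ≡ 22 (mod 244); 22^2 ≡ 240 (mod 244); 22^4 ≡ 16 (mod 244); 22^8 ≡ 12 (mod 244); 22^16 ≡ 144 (mod 244); 22^32 ≡ 240 (mod 244)
22^49 = 22^1 × 22^16 × 22^32 ≡ 16 (mod 244)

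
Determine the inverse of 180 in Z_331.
274

gcd(180, 331) = 1, so the inverse exists.
Extended Euclidean algorithm on (331, 180):
331 = 1 × 180 + 151  ⟹  151 = (1)·331 + (-1)·180
180 = 1 × 151 + 29  ⟹  29 = (-1)·331 + (2)·180
151 = 5 × 29 + 6  ⟹  6 = (6)·331 + (-11)·180
29 = 4 × 6 + 5  ⟹  5 = (-25)·331 + (46)·180
6 = 1 × 5 + 1  ⟹  1 = (31)·331 + (-57)·180
So (-57)·180 ≡ 1 (mod 331), i.e. 180^(-1) ≡ -57 ≡ 274 (mod 331).
Check: 180 × 274 = 49320 ≡ 1 (mod 331)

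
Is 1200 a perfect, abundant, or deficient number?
abundant

Proper divisors of 1200: sum = 1 + 2 + 3 + 4 + 5 + 6 + 8 + 10 + ... + 240 + 300 + 400 + 600 (29 divisors) = 2644
Since 2644 > 1200, 1200 is abundant.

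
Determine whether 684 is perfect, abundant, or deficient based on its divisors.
abundant

Proper divisors of 684: sum = 1 + 2 + 3 + 4 + 6 + 9 + 12 + 18 + ... + 114 + 171 + 228 + 342 (17 divisors) = 1136
Since 1136 > 684, 684 is abundant.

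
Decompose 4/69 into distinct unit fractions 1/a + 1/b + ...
1/18 + 1/414

Greedy algorithm:
4/69: ceiling(69/4) = 18, use 1/18
1/414: ceiling(414/1) = 414, use 1/414
Result: 4/69 = 1/18 + 1/414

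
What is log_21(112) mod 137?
62

Baby-step giant-step with step n = ⌈√137⌉ = 12.
Baby steps 21^j mod 137 (j:value) for j=0..11: 0:1, 1:21, 2:30, 3:82, 4:78, 5:131, 6:11, 7:94, 8:56, 9:80, 10:36, 11:71.
Giant-step multiplier: 21^(-12) ≡ 21^(136-12) = 21^124 ≡ 77 (mod 137).
Giant steps γ_i = 112·77^i mod 137: γ_0=112, γ_1=130, γ_2=9, γ_3=8, γ_4=68, γ_5=30 (in table at j=2).
x = i·n + j = 5·12 + 2 = 62.
Check: 21^62 ≡ 112 (mod 137).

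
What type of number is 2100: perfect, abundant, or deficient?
abundant

Proper divisors of 2100: sum = 1 + 2 + 3 + 4 + 5 + 6 + 7 + 10 + ... + 420 + 525 + 700 + 1050 (35 divisors) = 4844
Since 4844 > 2100, 2100 is abundant.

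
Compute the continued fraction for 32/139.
[0; 4, 2, 1, 10]

Euclidean algorithm steps:
32 = 0 × 139 + 32
139 = 4 × 32 + 11
32 = 2 × 11 + 10
11 = 1 × 10 + 1
10 = 10 × 1 + 0
Continued fraction: [0; 4, 2, 1, 10]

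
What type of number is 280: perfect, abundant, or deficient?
abundant

Proper divisors of 280: sum = 1 + 2 + 4 + 5 + 7 + 8 + 10 + 14 + 20 + 28 + 35 + 40 + 56 + 70 + 140 = 440
Since 440 > 280, 280 is abundant.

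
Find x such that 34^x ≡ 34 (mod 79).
1

Baby-step giant-step with step n = ⌈√79⌉ = 9.
Baby steps 34^j mod 79 (j:value) for j=0..8: 0:1, 1:34, 2:50, 3:41, 4:51, 5:75, 6:22, 7:37, 8:73.
h = 34 is already in the table at j=1, so x = 1.
Check: 34^1 ≡ 34 (mod 79).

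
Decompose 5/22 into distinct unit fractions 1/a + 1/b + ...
1/5 + 1/37 + 1/4070

Greedy algorithm:
5/22: ceiling(22/5) = 5, use 1/5
3/110: ceiling(110/3) = 37, use 1/37
1/4070: ceiling(4070/1) = 4070, use 1/4070
Result: 5/22 = 1/5 + 1/37 + 1/4070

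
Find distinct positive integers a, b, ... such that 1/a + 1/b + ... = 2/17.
1/9 + 1/153

Greedy algorithm:
2/17: ceiling(17/2) = 9, use 1/9
1/153: ceiling(153/1) = 153, use 1/153
Result: 2/17 = 1/9 + 1/153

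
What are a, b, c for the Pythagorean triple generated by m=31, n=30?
(61, 1860, 1861)

Euclid's formula: a = m² - n², b = 2mn, c = m² + n²
m = 31, n = 30
a = 31² - 30² = 961 - 900 = 61
b = 2 × 31 × 30 = 1860
c = 31² + 30² = 961 + 900 = 1861
Verification: 61² + 1860² = 3721 + 3459600 = 3463321 = 1861² ✓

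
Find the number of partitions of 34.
12310

p(n) counts ways to write n as a sum of positive integers (order ignored).
Euler's pentagonal recurrence: p(k) = p(k-1) + p(k-2) - p(k-5) - p(k-7) + p(k-12) + p(k-15) - ... (offsets j(3j∓1)/2, signs ++--, p(0)=1, p(<0)=0).
DP table for k = 0..33: p(0)=1, p(1)=1, p(2)=2, p(3)=3, p(4)=5, p(5)=7, p(6)=11, p(7)=15, p(8)=22, p(9)=30, p(10)=42, p(11)=56, p(12)=77, p(13)=101, p(14)=135, p(15)=176, p(16)=231, p(17)=297, p(18)=385, p(19)=490, p(20)=627, p(21)=792, p(22)=1002, p(23)=1255, p(24)=1575, p(25)=1958, p(26)=2436, p(27)=3010, p(28)=3718, p(29)=4565, p(30)=5604, p(31)=6842, p(32)=8349, p(33)=10143.
Final step: p(34) = p(33) + p(32) - p(29) - p(27) + p(22) + p(19) - p(12) - p(8)
= 10143 + 8349 - 4565 - 3010 + 1002 + 490 - 77 - 22
= 12310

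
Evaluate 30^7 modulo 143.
134

Repeated squaring. Binary of 7 = 111.
30^1 ≡ 30 (mod 143); 30^2 ≡ 42 (mod 143); 30^4 ≡ 48 (mod 143)
30^7 = 30^1 × 30^2 × 30^4 ≡ 134 (mod 143)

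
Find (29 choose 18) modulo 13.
0

Using Lucas' theorem:
Write n=29 and k=18 in base 13:
n in base 13: [2, 3]
k in base 13: [1, 5]
C(29,18) mod 13 = ∏ C(n_i, k_i) mod 13
Digit binomials (mod 13): C(2,1) = 2; C(3,5) = 0 (k_i > n_i)
Product: 2 × 0 = 0 ≡ 0 (mod 13)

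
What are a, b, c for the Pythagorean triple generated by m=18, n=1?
(323, 36, 325)

Euclid's formula: a = m² - n², b = 2mn, c = m² + n²
m = 18, n = 1
a = 18² - 1² = 324 - 1 = 323
b = 2 × 18 × 1 = 36
c = 18² + 1² = 324 + 1 = 325
Verification: 323² + 36² = 104329 + 1296 = 105625 = 325² ✓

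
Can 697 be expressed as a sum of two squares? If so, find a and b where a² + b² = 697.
11² + 24² (a=11, b=24)

Factorization: 697 = 17 × 41
By Fermat: n is sum of two squares iff every prime p ≡ 3 (mod 4) appears to even power.
All primes ≡ 3 (mod 4) appear to even power.
Search a = 0, 1, 2, … for 697 - a² a perfect square: first hit at a = 11: 697 - 121 = 576 = 24².
697 = 11² + 24² = 121 + 576 ✓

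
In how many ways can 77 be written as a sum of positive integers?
10619863

p(n) counts ways to write n as a sum of positive integers (order ignored).
Euler's pentagonal recurrence: p(k) = p(k-1) + p(k-2) - p(k-5) - p(k-7) + p(k-12) + p(k-15) - ... (offsets j(3j∓1)/2, signs ++--, p(0)=1, p(<0)=0).
DP table for k = 0..76: p(0)=1, p(1)=1, p(2)=2, p(3)=3, p(4)=5, p(5)=7, p(6)=11, p(7)=15, p(8)=22, p(9)=30, p(10)=42, p(11)=56, p(12)=77, p(13)=101, p(14)=135, p(15)=176, p(16)=231, p(17)=297, p(18)=385, p(19)=490, p(20)=627, p(21)=792, p(22)=1002, p(23)=1255, p(24)=1575, p(25)=1958, p(26)=2436, p(27)=3010, p(28)=3718, p(29)=4565, p(30)=5604, p(31)=6842, p(32)=8349, p(33)=10143, p(34)=12310, p(35)=14883, p(36)=17977, p(37)=21637, p(38)=26015, p(39)=31185, p(40)=37338, p(41)=44583, p(42)=53174, p(43)=63261, p(44)=75175, p(45)=89134, p(46)=105558, p(47)=124754, p(48)=147273, p(49)=173525, p(50)=204226, p(51)=239943, p(52)=281589, p(53)=329931, p(54)=386155, p(55)=451276, p(56)=526823, p(57)=614154, p(58)=715220, p(59)=831820, p(60)=966467, p(61)=1121505, p(62)=1300156, p(63)=1505499, p(64)=1741630, p(65)=2012558, p(66)=2323520, p(67)=2679689, p(68)=3087735, p(69)=3554345, p(70)=4087968, p(71)=4697205, p(72)=5392783, p(73)=6185689, p(74)=7089500, p(75)=8118264, p(76)=9289091.
Final step: p(77) = p(76) + p(75) - p(72) - p(70) + p(65) + p(62) - p(55) - p(51) + p(42) + p(37) - p(26) - p(20) + p(7) + p(0)
= 9289091 + 8118264 - 5392783 - 4087968 + 2012558 + 1300156 - 451276 - 239943 + 53174 + 21637 - 2436 - 627 + 15 + 1
= 10619863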